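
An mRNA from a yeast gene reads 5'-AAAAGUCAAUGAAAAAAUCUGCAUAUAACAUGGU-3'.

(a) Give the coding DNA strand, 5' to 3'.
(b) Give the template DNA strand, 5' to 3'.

(a) 5'-AAAAGTCAATGAAAAAATCTGCATATAACATGGT-3'
(b) 5'-ACCATGTTATATGCAGATTTTTTCATTGACTTTT-3'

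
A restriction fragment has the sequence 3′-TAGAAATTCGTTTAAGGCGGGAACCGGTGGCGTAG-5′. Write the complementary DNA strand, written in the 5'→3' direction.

The strand is given 3'→5', so its complement runs 5'→3' in the same left-to-right order: pair each base A↔T, G↔C.

5'-ATCTTTAAGCAAATTCCGCCCTTGGCCACCGCATC-3'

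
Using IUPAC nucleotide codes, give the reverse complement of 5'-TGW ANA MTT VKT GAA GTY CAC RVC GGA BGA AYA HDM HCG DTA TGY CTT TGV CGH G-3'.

5'-CDCGBCAAAGRCATAHCGDKHDTRTTCVTCCGBYGTGRACTTCAMBAAKTNTWCA-3'

Standard pairs A↔T, G↔C; ambiguity codes pair R↔Y, M↔K, W↔W, B↔V, D↔H, N↔N. Complement (ACWTNTKAABMACTTCARGTGYBGCCTVCTTRTDHKDGCHATACRGAAACBGCDC), then reverse for 5'→3'.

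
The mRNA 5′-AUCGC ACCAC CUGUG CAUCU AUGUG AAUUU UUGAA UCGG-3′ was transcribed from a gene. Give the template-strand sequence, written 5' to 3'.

Replace U with T to get the coding DNA strand: ATCGCACCACCTGTGCATCTATGTGAATTTTTGAATCGG. The template strand is its reverse complement (complement TAGCGTGGTGGACACGTAGATACACTTAAAAACTTAGCC, then reverse).

5'-CCGATTCAAAAATTCACATAGATGCACAGGTGGTGCGAT-3'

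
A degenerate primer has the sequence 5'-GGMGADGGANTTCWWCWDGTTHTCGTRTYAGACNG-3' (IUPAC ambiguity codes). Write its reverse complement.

5'-CNGTCTRAYACGADAACHWGWWGAANTCCHTCKCC-3'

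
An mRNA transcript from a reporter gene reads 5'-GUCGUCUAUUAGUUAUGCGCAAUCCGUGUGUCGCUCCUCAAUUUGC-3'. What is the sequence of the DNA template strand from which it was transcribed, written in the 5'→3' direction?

Replace U with T to get the coding DNA strand: GTCGTCTATTAGTTATGCGCAATCCGTGTGTCGCTCCTCAATTTGC. The template strand is its reverse complement (complement CAGCAGATAATCAATACGCGTTAGGCACACAGCGAGGAGTTAAACG, then reverse).

5'-GCAAATTGAGGAGCGACACACGGATTGCGCATAACTAATAGACGAC-3'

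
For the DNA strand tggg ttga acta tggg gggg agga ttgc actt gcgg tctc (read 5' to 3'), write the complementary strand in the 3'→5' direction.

Base-pairing A↔T, G↔C gives the complement. The complementary strand is antiparallel, so paired with a 5'→3' strand it runs 3'→5'.

3′-ACCCAACTTGATACCCCCCCTCCTAACGTGAACGCCAGAG-5′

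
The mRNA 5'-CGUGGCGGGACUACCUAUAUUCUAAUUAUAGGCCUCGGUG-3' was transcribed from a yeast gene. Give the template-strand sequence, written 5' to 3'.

Replace U with T to get the coding DNA strand: CGTGGCGGGACTACCTATATTCTAATTATAGGCCTCGGTG. The template strand is its reverse complement (complement GCACCGCCCTGATGGATATAAGATTAATATCCGGAGCCAC, then reverse).

5'-CACCGAGGCCTATAATTAGAATATAGGTAGTCCCGCCACG-3'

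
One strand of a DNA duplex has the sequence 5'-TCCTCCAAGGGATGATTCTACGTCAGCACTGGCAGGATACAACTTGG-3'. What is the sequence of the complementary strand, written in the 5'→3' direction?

Pairing A↔T and G↔C gives AGGAGGTTCCCTACTAAGATGCAGTCGTGACCGTCCTATGTTGAACC, running 3'→5'. Reverse for the 5'→3' convention.

5'-CCAAGTTGTATCCTGCCAGTGCTGACGTAGAATCATCCCTTGGAGGA-3'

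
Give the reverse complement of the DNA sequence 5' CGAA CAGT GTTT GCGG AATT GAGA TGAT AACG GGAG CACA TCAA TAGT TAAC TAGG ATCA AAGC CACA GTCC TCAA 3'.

5'-TTGAGGACTGTGGCTTTGATCCTAGTTAACTATTGATGTGCTCCCGTTATCATCTCAATTCCGCAAACACTGTTCG-3'

Reading the sequence 3'→5' and pairing each base (A↔T, G↔C) gives the reverse complement directly.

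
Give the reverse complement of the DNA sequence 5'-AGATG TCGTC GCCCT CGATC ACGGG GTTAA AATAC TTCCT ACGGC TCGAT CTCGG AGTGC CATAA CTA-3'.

5'-TAGTTATGGCACTCCGAGATCGAGCCGTAGGAAGTATTTTAACCCCGTGATCGAGGGCGACGACATCT-3'

Complement each base (A↔T, G↔C): TCTACAGCAGCGGGAGCTAGTGCCCCAATTTTATGAAGGATGCCGAGCTAGAGCCTCACGGTATTGAT. Then reverse.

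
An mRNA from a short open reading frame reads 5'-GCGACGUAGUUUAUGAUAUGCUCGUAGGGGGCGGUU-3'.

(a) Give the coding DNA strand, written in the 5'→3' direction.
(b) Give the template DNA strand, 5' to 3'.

(a) 5'-GCGACGTAGTTTATGATATGCTCGTAGGGGGCGGTT-3'
(b) 5′-AACCGCCCCCTACGAGCATATCATAAACTACGTCGC-3′

(a) The coding strand matches the mRNA with U→T.
(b) The template strand is the reverse complement of the coding strand.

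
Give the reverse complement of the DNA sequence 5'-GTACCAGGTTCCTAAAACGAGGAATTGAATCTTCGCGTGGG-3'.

Complement each base (A↔T, G↔C): CATGGTCCAAGGATTTTGCTCCTTAACTTAGAAGCGCACCC. Then reverse.

5'-CCCACGCGAAGATTCAATTCCTCGTTTTAGGAACCTGGTAC-3'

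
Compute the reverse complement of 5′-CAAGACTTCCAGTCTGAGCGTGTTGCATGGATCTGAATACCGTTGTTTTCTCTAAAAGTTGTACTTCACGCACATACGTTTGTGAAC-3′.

5'-GTTCACAAACGTATGTGCGTGAAGTACAACTTTTAGAGAAAACAACGGTATTCAGATCCATGCAACACGCTCAGACTGGAAGTCTTG-3'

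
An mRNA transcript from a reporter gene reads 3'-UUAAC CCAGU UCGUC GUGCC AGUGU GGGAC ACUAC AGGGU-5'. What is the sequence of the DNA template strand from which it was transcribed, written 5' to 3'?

5′-AATTGGGTCAAGCAGCACGGTCACACCCTGTGATGTCCCA-3′

Written 5'→3' the mRNA is UGGGACAUCACAGGGUGUGACCGUGCUGCUUGACCCAAUU, so the coding DNA strand is TGGGACATCACAGGGTGTGACCGTGCTGCTTGACCCAATT. The template is its reverse complement.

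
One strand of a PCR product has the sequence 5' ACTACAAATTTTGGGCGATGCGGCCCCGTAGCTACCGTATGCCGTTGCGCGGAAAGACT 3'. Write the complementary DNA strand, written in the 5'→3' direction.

The complement of ACTACAAATTTTGGGCGATGCGGCCCCGTAGCTACCGTATGCCGTTGCGCGGAAAGACT is TGATGTTTAAAACCCGCTACGCCGGGGCATCGATGGCATACGGCAACGCGCCTTTCTGA (A↔T, G↔C). DNA strands are antiparallel, so the complementary strand runs 3'→5'; reversing gives the 5'→3' form.

5'-AGTCTTTCCGCGCAACGGCATACGGTAGCTACGGGGCCGCATCGCCCAAAATTTGTAGT-3'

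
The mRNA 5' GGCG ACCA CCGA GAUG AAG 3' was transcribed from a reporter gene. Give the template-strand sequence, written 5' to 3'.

5'-CTTCATCTCGGTGGTCGCC-3'

Replace U with T to get the coding DNA strand: GGCGACCACCGAGATGAAG. The template strand is its reverse complement (complement CCGCTGGTGGCTCTACTTC, then reverse).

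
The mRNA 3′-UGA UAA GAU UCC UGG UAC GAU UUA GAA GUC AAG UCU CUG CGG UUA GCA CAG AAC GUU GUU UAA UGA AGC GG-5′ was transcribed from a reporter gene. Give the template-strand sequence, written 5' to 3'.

5'-ACTATTCTAAGGACCATGCTAAATCTTCAGTTCAGAGACGCCAATCGTGTCTTGCAACAAATTACTTCGCC-3'

Written 5'→3' the mRNA is GGCGAAGUAAUUUGUUGCAAGACACGAUUGGCGUCUCUGAACUGAAGAUUUAGCAUGGUCCUUAGAAUAGU, so the coding DNA strand is GGCGAAGTAATTTGTTGCAAGACACGATTGGCGTCTCTGAACTGAAGATTTAGCATGGTCCTTAGAATAGT. The template is its reverse complement.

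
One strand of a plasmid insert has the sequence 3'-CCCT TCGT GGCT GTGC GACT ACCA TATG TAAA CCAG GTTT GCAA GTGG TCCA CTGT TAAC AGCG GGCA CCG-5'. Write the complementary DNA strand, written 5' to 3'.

The strand is given 3'→5', so its complement runs 5'→3' in the same left-to-right order: pair each base A↔T, G↔C.

5'-GGGAAGCACCGACACGCTGATGGTATACATTTGGTCCAAACGTTCACCAGGTGACAATTGTCGCCCGTGGC-3'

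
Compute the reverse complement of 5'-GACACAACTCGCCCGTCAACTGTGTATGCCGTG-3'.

5'-CACGGCATACACAGTTGACGGGCGAGTTGTGTC-3'

Reading the sequence 3'→5' and pairing each base (A↔T, G↔C) gives the reverse complement directly.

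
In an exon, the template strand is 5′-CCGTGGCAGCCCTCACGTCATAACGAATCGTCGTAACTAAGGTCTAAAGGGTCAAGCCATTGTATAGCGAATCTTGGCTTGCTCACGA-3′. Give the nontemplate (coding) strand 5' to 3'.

5'-TCGTGAGCAAGCCAAGATTCGCTATACAATGGCTTGACCCTTTAGACCTTAGTTACGACGATTCGTTATGACGTGAGGGCTGCCACGG-3'

The coding strand is complementary and antiparallel to the template: take the complement (A↔T, G↔C) and reverse.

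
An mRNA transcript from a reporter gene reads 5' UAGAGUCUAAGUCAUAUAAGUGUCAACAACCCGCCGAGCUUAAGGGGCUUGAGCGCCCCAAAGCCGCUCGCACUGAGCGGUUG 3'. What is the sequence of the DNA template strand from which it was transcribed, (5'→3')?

Replace U with T to get the coding DNA strand: TAGAGTCTAAGTCATATAAGTGTCAACAACCCGCCGAGCTTAAGGGGCTTGAGCGCCCCAAAGCCGCTCGCACTGAGCGGTTG. The template strand is its reverse complement (complement ATCTCAGATTCAGTATATTCACAGTTGTTGGGCGGCTCGAATTCCCCGAACTCGCGGGGTTTCGGCGAGCGTGACTCGCCAAC, then reverse).

5'-CAACCGCTCAGTGCGAGCGGCTTTGGGGCGCTCAAGCCCCTTAAGCTCGGCGGGTTGTTGACACTTATATGACTTAGACTCTA-3'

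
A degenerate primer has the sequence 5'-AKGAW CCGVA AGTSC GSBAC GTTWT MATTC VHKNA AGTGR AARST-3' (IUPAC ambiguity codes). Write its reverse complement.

Standard pairs A↔T, G↔C; ambiguity codes pair R↔Y, M↔K, W↔W, S↔S, B↔V, H↔D, N↔N. Complement (TMCTWGGCBTTCASGCSVTGCAAWAKTAAGBDMNTTCACYTTYSA), then reverse for 5'→3'.

5'-ASYTTYCACTTNMDBGAATKAWAACGTVSCGSACTTBCGGWTCMT-3'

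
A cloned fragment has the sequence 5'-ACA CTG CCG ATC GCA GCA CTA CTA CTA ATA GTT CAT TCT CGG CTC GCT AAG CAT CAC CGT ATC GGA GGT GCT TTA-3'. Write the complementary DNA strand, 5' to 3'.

5'-TAAAGCACCTCCGATACGGTGATGCTTAGCGAGCCGAGAATGAACTATTAGTAGTAGTGCTGCGATCGGCAGTGT-3'

The complement of ACACTGCCGATCGCAGCACTACTACTAATAGTTCATTCTCGGCTCGCTAAGCATCACCGTATCGGAGGTGCTTTA is TGTGACGGCTAGCGTCGTGATGATGATTATCAAGTAAGAGCCGAGCGATTCGTAGTGGCATAGCCTCCACGAAAT (A↔T, G↔C). DNA strands are antiparallel, so the complementary strand runs 3'→5'; reversing gives the 5'→3' form.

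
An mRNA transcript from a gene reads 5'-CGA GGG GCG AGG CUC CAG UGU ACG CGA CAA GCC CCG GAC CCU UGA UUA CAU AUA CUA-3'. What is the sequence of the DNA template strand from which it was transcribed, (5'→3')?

5'-TAGTATATGTAATCAAGGGTCCGGGGCTTGTCGCGTACACTGGAGCCTCGCCCCTCG-3'

Replace U with T to get the coding DNA strand: CGAGGGGCGAGGCTCCAGTGTACGCGACAAGCCCCGGACCCTTGATTACATATACTA. The template strand is its reverse complement (complement GCTCCCCGCTCCGAGGTCACATGCGCTGTTCGGGGCCTGGGAACTAATGTATATGAT, then reverse).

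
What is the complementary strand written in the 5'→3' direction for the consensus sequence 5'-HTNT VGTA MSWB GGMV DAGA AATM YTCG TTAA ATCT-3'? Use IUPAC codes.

Standard pairs A↔T, G↔C; ambiguity codes pair Y↔R, M↔K, W↔W, S↔S, B↔V, D↔H, N↔N. Complement (DANABCATKSWVCCKBHTCTTTAKRAGCAATTTAGA), then reverse for 5'→3'.

5'-AGATTTAACGARKATTTCTHBKCCVWSKTACBANAD-3'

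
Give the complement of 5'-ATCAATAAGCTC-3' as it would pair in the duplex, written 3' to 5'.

Base-pairing A↔T, G↔C gives the complement. The complementary strand is antiparallel, so paired with a 5'→3' strand it runs 3'→5'.

3'-TAGTTATTCGAG-5'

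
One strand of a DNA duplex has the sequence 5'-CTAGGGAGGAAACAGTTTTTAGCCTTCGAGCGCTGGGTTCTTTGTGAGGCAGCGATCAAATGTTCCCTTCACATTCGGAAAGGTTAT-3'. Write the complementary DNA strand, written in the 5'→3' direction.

The complement of CTAGGGAGGAAACAGTTTTTAGCCTTCGAGCGCTGGGTTCTTTGTGAGGCAGCGATCAAATGTTCCCTTCACATTCGGAAAGGTTAT is GATCCCTCCTTTGTCAAAAATCGGAAGCTCGCGACCCAAGAAACACTCCGTCGCTAGTTTACAAGGGAAGTGTAAGCCTTTCCAATA (A↔T, G↔C). DNA strands are antiparallel, so the complementary strand runs 3'→5'; reversing gives the 5'→3' form.

5'-ATAACCTTTCCGAATGTGAAGGGAACATTTGATCGCTGCCTCACAAAGAACCCAGCGCTCGAAGGCTAAAAACTGTTTCCTCCCTAG-3'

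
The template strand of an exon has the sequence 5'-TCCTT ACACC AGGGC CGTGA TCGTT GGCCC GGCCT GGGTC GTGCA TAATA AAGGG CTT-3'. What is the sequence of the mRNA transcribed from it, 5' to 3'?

5′-AAGCCCUUUAUUAUGCACGACCCAGGCCGGGCCAACGAUCACGGCCCUGGUGUAAGGA-3′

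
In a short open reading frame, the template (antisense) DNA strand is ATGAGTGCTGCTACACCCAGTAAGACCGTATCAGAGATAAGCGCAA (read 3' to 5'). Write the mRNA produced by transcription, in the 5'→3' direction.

5'-UACUCACGACGAUGUGGGUCAUUCUGGCAUAGUCUCUAUUCGCGUU-3'

Reading the template 3'→5' as shown, RNA polymerase pairs each base (A→U, T→A, G↔C) to build mRNA 5'→3' directly.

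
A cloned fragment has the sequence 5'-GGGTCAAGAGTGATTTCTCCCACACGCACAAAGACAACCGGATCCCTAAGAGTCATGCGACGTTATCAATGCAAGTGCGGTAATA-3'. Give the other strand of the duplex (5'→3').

5′-TATTACCGCACTTGCATTGATAACGTCGCATGACTCTTAGGGATCCGGTTGTCTTTGTGCGTGTGGGAGAAATCACTCTTGACCC-3′

Pairing A↔T and G↔C gives CCCAGTTCTCACTAAAGAGGGTGTGCGTGTTTCTGTTGGCCTAGGGATTCTCAGTACGCTGCAATAGTTACGTTCACGCCATTAT, running 3'→5'. Reverse for the 5'→3' convention.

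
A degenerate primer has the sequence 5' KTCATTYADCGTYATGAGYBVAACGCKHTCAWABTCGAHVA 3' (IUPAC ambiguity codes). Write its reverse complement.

5′-TBDTCGAVTWTGADMGCGTTBVRCTCATRACGHTRAATGAM-3′

Standard pairs A↔T, G↔C; ambiguity codes pair Y↔R, K↔M, W↔W, B↔V, D↔H. Complement (MAGTAARTHGCARTACTCRVBTTGCGMDAGTWTVAGCTDBT), then reverse for 5'→3'.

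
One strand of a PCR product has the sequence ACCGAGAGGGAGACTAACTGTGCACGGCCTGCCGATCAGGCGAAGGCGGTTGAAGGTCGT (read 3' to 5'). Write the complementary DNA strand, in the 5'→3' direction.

The strand is given 3'→5', so its complement runs 5'→3' in the same left-to-right order: pair each base A↔T, G↔C.

5'-TGGCTCTCCCTCTGATTGACACGTGCCGGACGGCTAGTCCGCTTCCGCCAACTTCCAGCA-3'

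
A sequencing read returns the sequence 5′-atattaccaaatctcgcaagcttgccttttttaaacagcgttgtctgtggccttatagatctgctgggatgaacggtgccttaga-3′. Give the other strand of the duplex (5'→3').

5'-TCTAAGGCACCGTTCATCCCAGCAGATCTATAAGGCCACAGACAACGCTGTTTAAAAAAGGCAAGCTTGCGAGATTTGGTAATAT-3'

The complement of ATATTACCAAATCTCGCAAGCTTGCCTTTTTTAAACAGCGTTGTCTGTGGCCTTATAGATCTGCTGGGATGAACGGTGCCTTAGA is TATAATGGTTTAGAGCGTTCGAACGGAAAAAATTTGTCGCAACAGACACCGGAATATCTAGACGACCCTACTTGCCACGGAATCT (A↔T, G↔C). DNA strands are antiparallel, so the complementary strand runs 3'→5'; reversing gives the 5'→3' form.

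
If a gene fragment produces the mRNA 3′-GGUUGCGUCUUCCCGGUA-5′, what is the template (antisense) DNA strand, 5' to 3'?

5'-CCAACGCAGAAGGGCCAT-3'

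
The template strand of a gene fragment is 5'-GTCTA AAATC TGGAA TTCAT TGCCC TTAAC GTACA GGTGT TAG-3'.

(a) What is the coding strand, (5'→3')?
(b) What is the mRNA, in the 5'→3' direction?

(a) The coding strand is the reverse complement of the template: complement CAGATTTTAGACCTTAAGTAACGGGAATTGCATGTCCACAATC, then reverse.
(b) mRNA has the coding-strand sequence with T→U.

(a) 5'-CTAACACCTGTACGTTAAGGGCAATGAATTCCAGATTTTAGAC-3'
(b) 5'-CUAACACCUGUACGUUAAGGGCAAUGAAUUCCAGAUUUUAGAC-3'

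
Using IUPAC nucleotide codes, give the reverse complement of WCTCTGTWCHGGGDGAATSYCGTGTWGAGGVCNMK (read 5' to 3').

Standard pairs A↔T, G↔C; ambiguity codes pair Y↔R, M↔K, W↔W, S↔S, D↔H, V↔B, N↔N. Complement (WGAGACAWGDCCCHCTTASRGCACAWCTCCBGNKM), then reverse for 5'→3'.

5'-MKNGBCCTCWACACGRSATTCHCCCDGWACAGAGW-3'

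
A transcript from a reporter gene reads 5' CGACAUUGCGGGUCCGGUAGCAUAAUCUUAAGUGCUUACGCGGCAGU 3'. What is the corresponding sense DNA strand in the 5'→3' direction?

5'-CGACATTGCGGGTCCGGTAGCATAATCTTAAGTGCTTACGCGGCAGT-3'

The coding DNA strand has the same 5'→3' sequence as the mRNA with U replaced by T.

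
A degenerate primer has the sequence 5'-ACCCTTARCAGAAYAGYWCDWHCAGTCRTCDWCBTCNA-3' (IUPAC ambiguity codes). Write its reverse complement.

5'-TNGAVGWHGAYGACTGDWHGWRCTRTTCTGYTAAGGGT-3'

Standard pairs A↔T, G↔C; ambiguity codes pair R↔Y, W↔W, B↔V, D↔H, N↔N. Complement (TGGGAATYGTCTTRTCRWGHWDGTCAGYAGHWGVAGNT), then reverse for 5'→3'.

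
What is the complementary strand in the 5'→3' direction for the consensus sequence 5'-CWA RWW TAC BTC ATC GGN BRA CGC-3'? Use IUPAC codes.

Standard pairs A↔T, G↔C; ambiguity codes pair R↔Y, W↔W, B↔V, N↔N. Complement (GWTYWWATGVAGTAGCCNVYTGCG), then reverse for 5'→3'.

5'-GCGTYVNCCGATGAVGTAWWYTWG-3'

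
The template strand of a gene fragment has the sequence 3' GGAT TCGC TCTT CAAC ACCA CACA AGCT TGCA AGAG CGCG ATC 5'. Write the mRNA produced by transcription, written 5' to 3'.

5'-CCUAAGCGAGAAGUUGUGGUGUGUUCGAACGUUCUCGCGCUAG-3'

Reading the template 3'→5' as shown, RNA polymerase pairs each base (A→U, T→A, G↔C) to build mRNA 5'→3' directly.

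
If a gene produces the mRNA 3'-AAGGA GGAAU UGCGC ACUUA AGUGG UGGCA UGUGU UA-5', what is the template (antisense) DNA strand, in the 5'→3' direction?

Written 5'→3' the mRNA is AUUGUGUACGGUGGUGAAUUCACGCGUUAAGGAGGAA, so the coding DNA strand is ATTGTGTACGGTGGTGAATTCACGCGTTAAGGAGGAA. The template is its reverse complement.

5'-TTCCTCCTTAACGCGTGAATTCACCACCGTACACAAT-3'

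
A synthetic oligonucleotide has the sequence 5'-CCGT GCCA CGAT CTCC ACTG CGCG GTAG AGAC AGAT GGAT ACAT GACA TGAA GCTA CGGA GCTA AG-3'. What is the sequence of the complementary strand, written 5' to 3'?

The complement of CCGTGCCACGATCTCCACTGCGCGGTAGAGACAGATGGATACATGACATGAAGCTACGGAGCTAAG is GGCACGGTGCTAGAGGTGACGCGCCATCTCTGTCTACCTATGTACTGTACTTCGATGCCTCGATTC (A↔T, G↔C). DNA strands are antiparallel, so the complementary strand runs 3'→5'; reversing gives the 5'→3' form.

5'-CTTAGCTCCGTAGCTTCATGTCATGTATCCATCTGTCTCTACCGCGCAGTGGAGATCGTGGCACGG-3'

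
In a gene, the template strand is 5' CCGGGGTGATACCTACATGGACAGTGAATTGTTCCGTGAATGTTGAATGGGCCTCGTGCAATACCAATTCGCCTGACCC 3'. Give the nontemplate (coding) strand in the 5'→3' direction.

The coding strand is complementary and antiparallel to the template: take the complement (A↔T, G↔C) and reverse.

5′-GGGTCAGGCGAATTGGTATTGCACGAGGCCCATTCAACATTCACGGAACAATTCACTGTCCATGTAGGTATCACCCCGG-3′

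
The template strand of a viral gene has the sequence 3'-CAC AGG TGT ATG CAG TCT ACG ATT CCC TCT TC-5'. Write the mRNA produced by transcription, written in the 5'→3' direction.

5'-GUGUCCACAUACGUCAGAUGCUAAGGGAGAAG-3'

Reading the template 3'→5' as shown, RNA polymerase pairs each base (A→U, T→A, G↔C) to build mRNA 5'→3' directly.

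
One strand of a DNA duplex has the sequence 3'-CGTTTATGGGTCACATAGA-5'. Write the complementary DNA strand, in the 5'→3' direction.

5′-GCAAATACCCAGTGTATCT-3′

The strand is given 3'→5', so its complement runs 5'→3' in the same left-to-right order: pair each base A↔T, G↔C.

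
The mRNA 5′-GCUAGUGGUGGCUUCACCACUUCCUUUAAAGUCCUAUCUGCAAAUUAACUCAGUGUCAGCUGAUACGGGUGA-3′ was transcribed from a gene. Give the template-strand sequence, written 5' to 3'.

5'-TCACCCGTATCAGCTGACACTGAGTTAATTTGCAGATAGGACTTTAAAGGAAGTGGTGAAGCCACCACTAGC-3'

Replace U with T to get the coding DNA strand: GCTAGTGGTGGCTTCACCACTTCCTTTAAAGTCCTATCTGCAAATTAACTCAGTGTCAGCTGATACGGGTGA. The template strand is its reverse complement (complement CGATCACCACCGAAGTGGTGAAGGAAATTTCAGGATAGACGTTTAATTGAGTCACAGTCGACTATGCCCACT, then reverse).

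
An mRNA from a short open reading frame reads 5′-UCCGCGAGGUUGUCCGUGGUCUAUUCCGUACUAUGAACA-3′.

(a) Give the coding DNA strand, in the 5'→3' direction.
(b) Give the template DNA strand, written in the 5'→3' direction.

(a) 5'-TCCGCGAGGTTGTCCGTGGTCTATTCCGTACTATGAACA-3'
(b) 5'-TGTTCATAGTACGGAATAGACCACGGACAACCTCGCGGA-3'

(a) The coding strand matches the mRNA with U→T.
(b) The template strand is the reverse complement of the coding strand.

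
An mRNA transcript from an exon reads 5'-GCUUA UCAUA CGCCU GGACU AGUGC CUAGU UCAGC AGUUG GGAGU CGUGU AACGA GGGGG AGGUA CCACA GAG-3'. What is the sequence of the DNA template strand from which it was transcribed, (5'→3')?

5'-CTCTGTGGTACCTCCCCCTCGTTACACGACTCCCAACTGCTGAACTAGGCACTAGTCCAGGCGTATGATAAGC-3'

Replace U with T to get the coding DNA strand: GCTTATCATACGCCTGGACTAGTGCCTAGTTCAGCAGTTGGGAGTCGTGTAACGAGGGGGAGGTACCACAGAG. The template strand is its reverse complement (complement CGAATAGTATGCGGACCTGATCACGGATCAAGTCGTCAACCCTCAGCACATTGCTCCCCCTCCATGGTGTCTC, then reverse).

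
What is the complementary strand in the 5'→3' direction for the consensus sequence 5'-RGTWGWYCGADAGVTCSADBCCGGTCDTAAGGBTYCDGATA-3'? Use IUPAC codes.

Standard pairs A↔T, G↔C; ambiguity codes pair R↔Y, W↔W, S↔S, B↔V, D↔H. Complement (YCAWCWRGCTHTCBAGSTHVGGCCAGHATTCCVARGHCTAT), then reverse for 5'→3'.

5'-TATCHGRAVCCTTAHGACCGGVHTSGABCTHTCGRWCWACY-3'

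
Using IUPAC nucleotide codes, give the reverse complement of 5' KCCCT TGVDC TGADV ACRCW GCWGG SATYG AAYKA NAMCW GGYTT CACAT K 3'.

Standard pairs A↔T, G↔C; ambiguity codes pair R↔Y, M↔K, W↔W, S↔S, D↔H, V↔B, N↔N. Complement (MGGGAACBHGACTHBTGYGWCGWCCSTARCTTRMTNTKGWCCRAAGTGTAM), then reverse for 5'→3'.

5'-MATGTGAARCCWGKTNTMRTTCRATSCCWGCWGYGTBHTCAGHBCAAGGGM-3'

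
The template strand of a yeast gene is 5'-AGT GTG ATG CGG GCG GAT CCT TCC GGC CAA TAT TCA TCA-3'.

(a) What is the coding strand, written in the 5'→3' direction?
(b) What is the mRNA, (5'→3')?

(a) The coding strand is the reverse complement of the template: complement TCACACTACGCCCGCCTAGGAAGGCCGGTTATAAGTAGT, then reverse.
(b) mRNA has the coding-strand sequence with T→U.

(a) 5'-TGATGAATATTGGCCGGAAGGATCCGCCCGCATCACACT-3'
(b) 5'-UGAUGAAUAUUGGCCGGAAGGAUCCGCCCGCAUCACACU-3'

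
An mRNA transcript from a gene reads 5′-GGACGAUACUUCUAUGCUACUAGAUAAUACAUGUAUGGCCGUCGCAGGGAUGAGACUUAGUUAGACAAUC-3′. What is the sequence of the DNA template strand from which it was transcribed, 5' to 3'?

5'-GATTGTCTAACTAAGTCTCATCCCTGCGACGGCCATACATGTATTATCTAGTAGCATAGAAGTATCGTCC-3'

Replace U with T to get the coding DNA strand: GGACGATACTTCTATGCTACTAGATAATACATGTATGGCCGTCGCAGGGATGAGACTTAGTTAGACAATC. The template strand is its reverse complement (complement CCTGCTATGAAGATACGATGATCTATTATGTACATACCGGCAGCGTCCCTACTCTGAATCAATCTGTTAG, then reverse).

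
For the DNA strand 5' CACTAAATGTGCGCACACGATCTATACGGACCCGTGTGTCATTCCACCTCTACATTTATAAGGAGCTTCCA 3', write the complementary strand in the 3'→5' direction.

3'-GTGATTTACACGCGTGTGCTAGATATGCCTGGGCACACAGTAAGGTGGAGATGTAAATATTCCTCGAAGGT-5'

Base-pairing A↔T, G↔C gives the complement. The complementary strand is antiparallel, so paired with a 5'→3' strand it runs 3'→5'.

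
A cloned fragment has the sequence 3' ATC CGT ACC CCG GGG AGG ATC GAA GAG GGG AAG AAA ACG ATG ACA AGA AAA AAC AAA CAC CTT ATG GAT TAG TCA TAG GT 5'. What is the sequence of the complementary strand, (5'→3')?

5′-TAGGCATGGGGCCCCTCCTAGCTTCTCCCCTTCTTTTGCTACTGTTCTTTTTTGTTTGTGGAATACCTAATCAGTATCCA-3′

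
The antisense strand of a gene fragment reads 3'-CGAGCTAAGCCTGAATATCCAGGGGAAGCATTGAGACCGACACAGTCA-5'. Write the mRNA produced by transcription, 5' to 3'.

Reading the template 3'→5' as shown, RNA polymerase pairs each base (A→U, T→A, G↔C) to build mRNA 5'→3' directly.

5'-GCUCGAUUCGGACUUAUAGGUCCCCUUCGUAACUCUGGCUGUGUCAGU-3'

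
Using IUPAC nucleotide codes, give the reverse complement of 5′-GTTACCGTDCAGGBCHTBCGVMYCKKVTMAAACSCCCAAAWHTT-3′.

5'-AADWTTTGGGSGTTTKABMMGRKBCGVADGVCCTGHACGGTAAC-3'

Standard pairs A↔T, G↔C; ambiguity codes pair Y↔R, M↔K, W↔W, S↔S, B↔V, D↔H. Complement (CAATGGCAHGTCCVGDAVGCBKRGMMBAKTTTGSGGGTTTWDAA), then reverse for 5'→3'.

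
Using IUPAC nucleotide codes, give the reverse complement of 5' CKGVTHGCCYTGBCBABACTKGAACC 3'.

5'-GGTTCMAGTVTVGVCARGGCDABCMG-3'

Standard pairs A↔T, G↔C; ambiguity codes pair Y↔R, K↔M, B↔V, H↔D. Complement (GMCBADCGGRACVGVTVTGAMCTTGG), then reverse for 5'→3'.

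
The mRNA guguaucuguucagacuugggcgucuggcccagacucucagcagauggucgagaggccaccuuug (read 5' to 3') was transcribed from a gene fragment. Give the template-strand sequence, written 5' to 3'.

5′-CAAAGGTGGCCTCTCGACCATCTGCTGAGAGTCTGGGCCAGACGCCCAAGTCTGAACAGATACAC-3′

Replace U with T to get the coding DNA strand: GTGTATCTGTTCAGACTTGGGCGTCTGGCCCAGACTCTCAGCAGATGGTCGAGAGGCCACCTTTG. The template strand is its reverse complement (complement CACATAGACAAGTCTGAACCCGCAGACCGGGTCTGAGAGTCGTCTACCAGCTCTCCGGTGGAAAC, then reverse).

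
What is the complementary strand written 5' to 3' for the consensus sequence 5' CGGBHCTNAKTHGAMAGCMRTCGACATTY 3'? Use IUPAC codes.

5'-RAATGTCGAYKGCTKTCDAMTNAGDVCCG-3'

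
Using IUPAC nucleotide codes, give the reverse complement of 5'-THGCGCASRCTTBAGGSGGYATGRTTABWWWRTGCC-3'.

5'-GGCAYWWWVTAAYCATRCCSCCTVAAGYSTGCGCDA-3'

Standard pairs A↔T, G↔C; ambiguity codes pair R↔Y, W↔W, S↔S, B↔V, H↔D. Complement (ADCGCGTSYGAAVTCCSCCRTACYAATVWWWYACGG), then reverse for 5'→3'.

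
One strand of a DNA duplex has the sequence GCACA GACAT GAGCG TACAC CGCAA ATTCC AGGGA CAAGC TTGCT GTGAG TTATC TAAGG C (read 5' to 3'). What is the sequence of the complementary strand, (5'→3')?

Pairing A↔T and G↔C gives CGTGTCTGTACTCGCATGTGGCGTTTAAGGTCCCTGTTCGAACGACACTCAATAGATTCCG, running 3'→5'. Reverse for the 5'→3' convention.

5'-GCCTTAGATAACTCACAGCAAGCTTGTCCCTGGAATTTGCGGTGTACGCTCATGTCTGTGC-3'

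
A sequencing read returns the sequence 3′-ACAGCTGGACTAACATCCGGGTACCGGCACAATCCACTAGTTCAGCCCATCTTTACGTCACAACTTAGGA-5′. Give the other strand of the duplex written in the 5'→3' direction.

5'-TGTCGACCTGATTGTAGGCCCATGGCCGTGTTAGGTGATCAAGTCGGGTAGAAATGCAGTGTTGAATCCT-3'

The strand is given 3'→5', so its complement runs 5'→3' in the same left-to-right order: pair each base A↔T, G↔C.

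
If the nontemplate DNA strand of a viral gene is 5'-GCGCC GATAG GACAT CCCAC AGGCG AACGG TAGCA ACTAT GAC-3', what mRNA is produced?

mRNA has the coding-strand sequence with U in place of T.

5′-GCGCCGAUAGGACAUCCCACAGGCGAACGGUAGCAACUAUGAC-3′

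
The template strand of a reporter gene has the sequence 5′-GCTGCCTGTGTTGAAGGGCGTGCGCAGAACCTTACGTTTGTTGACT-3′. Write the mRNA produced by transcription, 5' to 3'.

RNA polymerase reads the template 3'→5' and synthesizes mRNA 5'→3' by base-pairing (A→U, T→A, G↔C). The complement of the template is CGACGGACACAACTTCCCGCACGCGTCTTGGAATGCAAACAACTGA; antiparallel, so 5'→3' the coding strand is AGTCAACAAACGTAAGGTTCTGCGCACGCCCTTCAACACAGGCAGC. Replace T with U for the mRNA.

5′-AGUCAACAAACGUAAGGUUCUGCGCACGCCCUUCAACACAGGCAGC-3′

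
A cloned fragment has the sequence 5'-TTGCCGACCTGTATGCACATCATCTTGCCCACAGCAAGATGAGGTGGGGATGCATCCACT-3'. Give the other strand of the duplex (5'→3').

5′-AGTGGATGCATCCCCACCTCATCTTGCTGTGGGCAAGATGATGTGCATACAGGTCGGCAA-3′

Pairing A↔T and G↔C gives AACGGCTGGACATACGTGTAGTAGAACGGGTGTCGTTCTACTCCACCCCTACGTAGGTGA, running 3'→5'. Reverse for the 5'→3' convention.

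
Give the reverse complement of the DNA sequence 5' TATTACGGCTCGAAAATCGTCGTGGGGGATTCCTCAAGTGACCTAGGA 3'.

5'-TCCTAGGTCACTTGAGGAATCCCCCACGACGATTTTCGAGCCGTAATA-3'

Reading the sequence 3'→5' and pairing each base (A↔T, G↔C) gives the reverse complement directly.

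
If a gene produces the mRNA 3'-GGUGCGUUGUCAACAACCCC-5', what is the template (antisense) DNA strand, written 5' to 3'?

5'-CCACGCAACAGTTGTTGGGG-3'

Written 5'→3' the mRNA is CCCCAACAACUGUUGCGUGG, so the coding DNA strand is CCCCAACAACTGTTGCGTGG. The template is its reverse complement.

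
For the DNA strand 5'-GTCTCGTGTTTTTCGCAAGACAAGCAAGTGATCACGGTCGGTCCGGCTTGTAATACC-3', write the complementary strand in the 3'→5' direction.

Base-pairing A↔T, G↔C gives the complement. The complementary strand is antiparallel, so paired with a 5'→3' strand it runs 3'→5'.

3'-CAGAGCACAAAAAGCGTTCTGTTCGTTCACTAGTGCCAGCCAGGCCGAACATTATGG-5'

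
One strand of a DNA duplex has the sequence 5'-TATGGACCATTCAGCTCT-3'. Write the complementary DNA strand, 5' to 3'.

5′-AGAGCTGAATGGTCCATA-3′

Pairing A↔T and G↔C gives ATACCTGGTAAGTCGAGA, running 3'→5'. Reverse for the 5'→3' convention.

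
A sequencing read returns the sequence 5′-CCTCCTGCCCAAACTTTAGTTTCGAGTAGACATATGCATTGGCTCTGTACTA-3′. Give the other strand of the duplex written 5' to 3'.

5'-TAGTACAGAGCCAATGCATATGTCTACTCGAAACTAAAGTTTGGGCAGGAGG-3'

Pairing A↔T and G↔C gives GGAGGACGGGTTTGAAATCAAAGCTCATCTGTATACGTAACCGAGACATGAT, running 3'→5'. Reverse for the 5'→3' convention.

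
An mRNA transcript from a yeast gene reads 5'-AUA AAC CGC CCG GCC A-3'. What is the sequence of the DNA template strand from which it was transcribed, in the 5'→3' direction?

Replace U with T to get the coding DNA strand: ATAAACCGCCCGGCCA. The template strand is its reverse complement (complement TATTTGGCGGGCCGGT, then reverse).

5'-TGGCCGGGCGGTTTAT-3'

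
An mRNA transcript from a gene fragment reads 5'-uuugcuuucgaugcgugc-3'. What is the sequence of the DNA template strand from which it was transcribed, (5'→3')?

Replace U with T to get the coding DNA strand: TTTGCTTTCGATGCGTGC. The template strand is its reverse complement (complement AAACGAAAGCTACGCACG, then reverse).

5′-GCACGCATCGAAAGCAAA-3′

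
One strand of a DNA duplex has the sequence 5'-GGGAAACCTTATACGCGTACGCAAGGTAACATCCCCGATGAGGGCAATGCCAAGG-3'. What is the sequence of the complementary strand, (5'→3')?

The complement of GGGAAACCTTATACGCGTACGCAAGGTAACATCCCCGATGAGGGCAATGCCAAGG is CCCTTTGGAATATGCGCATGCGTTCCATTGTAGGGGCTACTCCCGTTACGGTTCC (A↔T, G↔C). DNA strands are antiparallel, so the complementary strand runs 3'→5'; reversing gives the 5'→3' form.

5'-CCTTGGCATTGCCCTCATCGGGGATGTTACCTTGCGTACGCGTATAAGGTTTCCC-3'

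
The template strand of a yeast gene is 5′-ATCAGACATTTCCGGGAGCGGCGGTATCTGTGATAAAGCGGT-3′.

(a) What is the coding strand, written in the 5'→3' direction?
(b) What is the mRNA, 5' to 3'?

(a) 5'-ACCGCTTTATCACAGATACCGCCGCTCCCGGAAATGTCTGAT-3'
(b) 5'-ACCGCUUUAUCACAGAUACCGCCGCUCCCGGAAAUGUCUGAU-3'

(a) The coding strand is the reverse complement of the template: complement TAGTCTGTAAAGGCCCTCGCCGCCATAGACACTATTTCGCCA, then reverse.
(b) mRNA has the coding-strand sequence with T→U.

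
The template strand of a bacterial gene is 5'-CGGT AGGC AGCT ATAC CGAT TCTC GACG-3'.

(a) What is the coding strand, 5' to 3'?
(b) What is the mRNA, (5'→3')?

(a) The coding strand is the reverse complement of the template: complement GCCATCCGTCGATATGGCTAAGAGCTGC, then reverse.
(b) mRNA has the coding-strand sequence with T→U.

(a) 5'-CGTCGAGAATCGGTATAGCTGCCTACCG-3'
(b) 5'-CGUCGAGAAUCGGUAUAGCUGCCUACCG-3'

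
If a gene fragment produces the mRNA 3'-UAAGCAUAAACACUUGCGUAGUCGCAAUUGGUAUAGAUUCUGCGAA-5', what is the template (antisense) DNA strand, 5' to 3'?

Written 5'→3' the mRNA is AAGCGUCUUAGAUAUGGUUAACGCUGAUGCGUUCACAAAUACGAAU, so the coding DNA strand is AAGCGTCTTAGATATGGTTAACGCTGATGCGTTCACAAATACGAAT. The template is its reverse complement.

5'-ATTCGTATTTGTGAACGCATCAGCGTTAACCATATCTAAGACGCTT-3'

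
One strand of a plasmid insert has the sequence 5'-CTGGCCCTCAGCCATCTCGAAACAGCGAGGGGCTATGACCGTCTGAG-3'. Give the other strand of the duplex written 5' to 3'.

5'-CTCAGACGGTCATAGCCCCTCGCTGTTTCGAGATGGCTGAGGGCCAG-3'

The complement of CTGGCCCTCAGCCATCTCGAAACAGCGAGGGGCTATGACCGTCTGAG is GACCGGGAGTCGGTAGAGCTTTGTCGCTCCCCGATACTGGCAGACTC (A↔T, G↔C). DNA strands are antiparallel, so the complementary strand runs 3'→5'; reversing gives the 5'→3' form.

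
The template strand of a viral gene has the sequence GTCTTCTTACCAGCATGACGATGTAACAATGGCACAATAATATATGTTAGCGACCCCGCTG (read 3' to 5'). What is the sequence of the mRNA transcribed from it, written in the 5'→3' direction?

Reading the template 3'→5' as shown, RNA polymerase pairs each base (A→U, T→A, G↔C) to build mRNA 5'→3' directly.

5'-CAGAAGAAUGGUCGUACUGCUACAUUGUUACCGUGUUAUUAUAUACAAUCGCUGGGGCGAC-3'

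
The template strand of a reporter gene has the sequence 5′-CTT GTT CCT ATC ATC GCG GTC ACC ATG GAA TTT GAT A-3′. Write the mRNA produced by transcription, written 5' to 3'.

5'-UAUCAAAUUCCAUGGUGACCGCGAUGAUAGGAACAAG-3'

RNA polymerase reads the template 3'→5' and synthesizes mRNA 5'→3' by base-pairing (A→U, T→A, G↔C). The complement of the template is GAACAAGGATAGTAGCGCCAGTGGTACCTTAAACTAT; antiparallel, so 5'→3' the coding strand is TATCAAATTCCATGGTGACCGCGATGATAGGAACAAG. Replace T with U for the mRNA.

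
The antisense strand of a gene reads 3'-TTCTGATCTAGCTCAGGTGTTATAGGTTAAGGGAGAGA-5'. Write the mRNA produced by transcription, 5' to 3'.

5'-AAGACUAGAUCGAGUCCACAAUAUCCAAUUCCCUCUCU-3'

Reading the template 3'→5' as shown, RNA polymerase pairs each base (A→U, T→A, G↔C) to build mRNA 5'→3' directly.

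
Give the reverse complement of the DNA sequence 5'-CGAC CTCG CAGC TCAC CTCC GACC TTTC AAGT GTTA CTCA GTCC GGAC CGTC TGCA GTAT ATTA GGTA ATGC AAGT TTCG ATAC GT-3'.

5'-ACGTATCGAAACTTGCATTACCTAATATACTGCAGACGGTCCGGACTGAGTAACACTTGAAAGGTCGGAGGTGAGCTGCGAGGTCG-3'

Reading the sequence 3'→5' and pairing each base (A↔T, G↔C) gives the reverse complement directly.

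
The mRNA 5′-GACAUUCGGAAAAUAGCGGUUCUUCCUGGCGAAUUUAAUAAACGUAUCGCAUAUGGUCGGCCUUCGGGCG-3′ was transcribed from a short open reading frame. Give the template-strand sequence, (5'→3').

Replace U with T to get the coding DNA strand: GACATTCGGAAAATAGCGGTTCTTCCTGGCGAATTTAATAAACGTATCGCATATGGTCGGCCTTCGGGCG. The template strand is its reverse complement (complement CTGTAAGCCTTTTATCGCCAAGAAGGACCGCTTAAATTATTTGCATAGCGTATACCAGCCGGAAGCCCGC, then reverse).

5'-CGCCCGAAGGCCGACCATATGCGATACGTTTATTAAATTCGCCAGGAAGAACCGCTATTTTCCGAATGTC-3'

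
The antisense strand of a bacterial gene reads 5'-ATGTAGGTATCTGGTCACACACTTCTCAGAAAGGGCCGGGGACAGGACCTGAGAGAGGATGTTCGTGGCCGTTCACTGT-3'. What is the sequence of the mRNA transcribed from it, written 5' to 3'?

RNA polymerase reads the template 3'→5' and synthesizes mRNA 5'→3' by base-pairing (A→U, T→A, G↔C). The complement of the template is TACATCCATAGACCAGTGTGTGAAGAGTCTTTCCCGGCCCCTGTCCTGGACTCTCTCCTACAAGCACCGGCAAGTGACA; antiparallel, so 5'→3' the coding strand is ACAGTGAACGGCCACGAACATCCTCTCTCAGGTCCTGTCCCCGGCCCTTTCTGAGAAGTGTGTGACCAGATACCTACAT. Replace T with U for the mRNA.

5′-ACAGUGAACGGCCACGAACAUCCUCUCUCAGGUCCUGUCCCCGGCCCUUUCUGAGAAGUGUGUGACCAGAUACCUACAU-3′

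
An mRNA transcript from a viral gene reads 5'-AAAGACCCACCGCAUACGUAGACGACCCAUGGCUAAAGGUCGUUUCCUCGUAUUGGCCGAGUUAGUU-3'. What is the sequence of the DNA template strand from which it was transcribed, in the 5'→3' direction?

5'-AACTAACTCGGCCAATACGAGGAAACGACCTTTAGCCATGGGTCGTCTACGTATGCGGTGGGTCTTT-3'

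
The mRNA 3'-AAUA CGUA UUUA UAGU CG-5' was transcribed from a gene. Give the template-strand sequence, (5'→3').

5'-TTATGCATAAATATCAGC-3'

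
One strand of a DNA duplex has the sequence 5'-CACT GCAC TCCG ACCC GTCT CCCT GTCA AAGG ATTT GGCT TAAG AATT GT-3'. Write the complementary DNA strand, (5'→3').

The complement of CACTGCACTCCGACCCGTCTCCCTGTCAAAGGATTTGGCTTAAGAATTGT is GTGACGTGAGGCTGGGCAGAGGGACAGTTTCCTAAACCGAATTCTTAACA (A↔T, G↔C). DNA strands are antiparallel, so the complementary strand runs 3'→5'; reversing gives the 5'→3' form.

5'-ACAATTCTTAAGCCAAATCCTTTGACAGGGAGACGGGTCGGAGTGCAGTG-3'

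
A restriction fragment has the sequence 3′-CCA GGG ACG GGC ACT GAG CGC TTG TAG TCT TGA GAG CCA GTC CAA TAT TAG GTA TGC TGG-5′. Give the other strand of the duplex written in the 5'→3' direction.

5′-GGTCCCTGCCCGTGACTCGCGAACATCAGAACTCTCGGTCAGGTTATAATCCATACGACC-3′

The strand is given 3'→5', so its complement runs 5'→3' in the same left-to-right order: pair each base A↔T, G↔C.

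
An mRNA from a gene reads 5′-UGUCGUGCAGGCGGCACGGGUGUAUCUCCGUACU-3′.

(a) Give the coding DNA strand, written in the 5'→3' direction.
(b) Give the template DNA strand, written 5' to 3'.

(a) The coding strand matches the mRNA with U→T.
(b) The template strand is the reverse complement of the coding strand.

(a) 5'-TGTCGTGCAGGCGGCACGGGTGTATCTCCGTACT-3'
(b) 5'-AGTACGGAGATACACCCGTGCCGCCTGCACGACA-3'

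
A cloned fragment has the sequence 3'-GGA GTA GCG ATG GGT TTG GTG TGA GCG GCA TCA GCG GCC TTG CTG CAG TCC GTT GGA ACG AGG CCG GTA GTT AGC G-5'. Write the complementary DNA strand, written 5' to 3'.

5'-CCTCATCGCTACCCAAACCACACTCGCCGTAGTCGCCGGAACGACGTCAGGCAACCTTGCTCCGGCCATCAATCGC-3'

The strand is given 3'→5', so its complement runs 5'→3' in the same left-to-right order: pair each base A↔T, G↔C.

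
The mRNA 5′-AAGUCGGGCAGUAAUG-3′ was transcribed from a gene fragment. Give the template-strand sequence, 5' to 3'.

Replace U with T to get the coding DNA strand: AAGTCGGGCAGTAATG. The template strand is its reverse complement (complement TTCAGCCCGTCATTAC, then reverse).

5′-CATTACTGCCCGACTT-3′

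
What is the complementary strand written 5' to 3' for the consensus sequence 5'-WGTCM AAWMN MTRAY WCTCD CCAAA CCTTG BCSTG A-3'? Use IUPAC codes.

5'-TCASGVCAAGGTTTGGHGAGWRTYAKNKWTTKGACW-3'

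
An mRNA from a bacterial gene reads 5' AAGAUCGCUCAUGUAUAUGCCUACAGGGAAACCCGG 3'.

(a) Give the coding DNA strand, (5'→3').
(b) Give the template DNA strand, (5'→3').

(a) 5'-AAGATCGCTCATGTATATGCCTACAGGGAAACCCGG-3'
(b) 5'-CCGGGTTTCCCTGTAGGCATATACATGAGCGATCTT-3'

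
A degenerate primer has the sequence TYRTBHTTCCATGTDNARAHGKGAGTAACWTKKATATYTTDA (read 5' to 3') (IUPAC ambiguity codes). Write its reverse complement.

Standard pairs A↔T, G↔C; ambiguity codes pair R↔Y, K↔M, W↔W, B↔V, D↔H, N↔N. Complement (ARYAVDAAGGTACAHNTYTDCMCTCATTGWAMMTATARAAHT), then reverse for 5'→3'.

5'-THAARATATMMAWGTTACTCMCDTYTNHACATGGAADVAYRA-3'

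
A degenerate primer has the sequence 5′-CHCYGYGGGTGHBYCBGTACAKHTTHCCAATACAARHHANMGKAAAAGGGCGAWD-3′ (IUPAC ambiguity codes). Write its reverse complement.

5'-HWTCGCCCTTTTMCKNTDDYTTGTATTGGDAADMTGTACVGRVDCACCCRCRGDG-3'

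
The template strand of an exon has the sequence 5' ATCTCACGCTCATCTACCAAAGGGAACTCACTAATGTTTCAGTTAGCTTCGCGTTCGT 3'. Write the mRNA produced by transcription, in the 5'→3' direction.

5′-ACGAACGCGAAGCUAACUGAAACAUUAGUGAGUUCCCUUUGGUAGAUGAGCGUGAGAU-3′

The mRNA has the sequence of the coding strand (reverse complement of the template) with T→U. Reverse complement of ATCTCACGCTCATCTACCAAAGGGAACTCACTAATGTTTCAGTTAGCTTCGCGTTCGT is ACGAACGCGAAGCTAACTGAAACATTAGTGAGTTCCCTTTGGTAGATGAGCGTGAGAT; then T→U.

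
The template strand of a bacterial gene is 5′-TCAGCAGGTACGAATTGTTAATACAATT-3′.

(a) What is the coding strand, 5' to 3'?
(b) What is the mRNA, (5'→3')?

(a) The coding strand is the reverse complement of the template: complement AGTCGTCCATGCTTAACAATTATGTTAA, then reverse.
(b) mRNA has the coding-strand sequence with T→U.

(a) 5'-AATTGTATTAACAATTCGTACCTGCTGA-3'
(b) 5'-AAUUGUAUUAACAAUUCGUACCUGCUGA-3'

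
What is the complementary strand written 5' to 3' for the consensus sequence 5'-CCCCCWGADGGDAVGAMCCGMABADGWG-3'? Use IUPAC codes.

5′-CWCHTVTKCGGKTCBTHCCHTCWGGGGG-3′

Standard pairs A↔T, G↔C; ambiguity codes pair M↔K, W↔W, B↔V, D↔H. Complement (GGGGGWCTHCCHTBCTKGGCKTVTHCWC), then reverse for 5'→3'.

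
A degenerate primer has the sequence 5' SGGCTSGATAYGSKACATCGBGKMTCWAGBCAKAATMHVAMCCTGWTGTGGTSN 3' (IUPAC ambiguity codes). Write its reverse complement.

5'-NSACCACAWCAGGKTBDKATTMTGVCTWGAKMCVCGATGTMSCRTATCSAGCCS-3'

Standard pairs A↔T, G↔C; ambiguity codes pair Y↔R, M↔K, W↔W, S↔S, B↔V, H↔D, N↔N. Complement (SCCGASCTATRCSMTGTAGCVCMKAGWTCVGTMTTAKDBTKGGACWACACCASN), then reverse for 5'→3'.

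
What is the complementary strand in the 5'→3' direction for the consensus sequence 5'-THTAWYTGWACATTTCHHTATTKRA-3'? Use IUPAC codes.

Standard pairs A↔T, G↔C; ambiguity codes pair R↔Y, K↔M, W↔W, H↔D. Complement (ADATWRACWTGTAAAGDDATAAMYT), then reverse for 5'→3'.

5'-TYMAATADDGAAATGTWCARWTADA-3'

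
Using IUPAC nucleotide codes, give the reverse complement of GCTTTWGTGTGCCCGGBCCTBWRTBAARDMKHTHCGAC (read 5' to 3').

Standard pairs A↔T, G↔C; ambiguity codes pair R↔Y, M↔K, W↔W, B↔V, D↔H. Complement (CGAAAWCACACGGGCCVGGAVWYAVTTYHKMDADGCTG), then reverse for 5'→3'.

5′-GTCGDADMKHYTTVAYWVAGGVCCGGGCACACWAAAGC-3′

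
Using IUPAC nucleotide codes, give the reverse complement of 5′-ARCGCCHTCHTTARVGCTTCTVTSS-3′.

5'-SSABAGAAGCBYTAADGADGGCGYT-3'

Standard pairs A↔T, G↔C; ambiguity codes pair R↔Y, S↔S, H↔D, V↔B. Complement (TYGCGGDAGDAATYBCGAAGABASS), then reverse for 5'→3'.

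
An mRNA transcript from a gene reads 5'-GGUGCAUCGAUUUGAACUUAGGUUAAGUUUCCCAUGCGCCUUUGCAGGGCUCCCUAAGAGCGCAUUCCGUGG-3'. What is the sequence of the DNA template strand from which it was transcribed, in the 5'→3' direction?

5'-CCACGGAATGCGCTCTTAGGGAGCCCTGCAAAGGCGCATGGGAAACTTAACCTAAGTTCAAATCGATGCACC-3'

Replace U with T to get the coding DNA strand: GGTGCATCGATTTGAACTTAGGTTAAGTTTCCCATGCGCCTTTGCAGGGCTCCCTAAGAGCGCATTCCGTGG. The template strand is its reverse complement (complement CCACGTAGCTAAACTTGAATCCAATTCAAAGGGTACGCGGAAACGTCCCGAGGGATTCTCGCGTAAGGCACC, then reverse).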